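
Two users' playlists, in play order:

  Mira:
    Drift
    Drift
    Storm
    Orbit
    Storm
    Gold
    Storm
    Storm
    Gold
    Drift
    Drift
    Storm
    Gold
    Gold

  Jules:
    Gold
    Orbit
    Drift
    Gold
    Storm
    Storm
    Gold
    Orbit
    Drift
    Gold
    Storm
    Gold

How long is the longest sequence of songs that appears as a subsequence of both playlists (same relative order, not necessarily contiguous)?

One common subsequence of length 8: Drift at Mira[2]=Jules[3] → Gold at Mira[6]=Jules[4] → Storm at Mira[7]=Jules[5] → Storm at Mira[8]=Jules[6] → Gold at Mira[9]=Jules[7] → Drift at Mira[10]=Jules[9] → Storm at Mira[12]=Jules[11] → Gold at Mira[14]=Jules[12]. The LCS DP gives dp[14][12] = 8, so this is optimal.

8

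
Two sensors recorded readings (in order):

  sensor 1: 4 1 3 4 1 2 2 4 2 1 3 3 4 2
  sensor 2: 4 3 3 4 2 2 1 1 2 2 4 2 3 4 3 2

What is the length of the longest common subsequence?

11

Taking 4 at sensor 1[1]=sensor 2[1]; then 3 at sensor 1[3]=sensor 2[3]; then 4 at sensor 1[4]=sensor 2[4]; then 1 at sensor 1[5]=sensor 2[8]; then 2 at sensor 1[6]=sensor 2[9]; then 2 at sensor 1[7]=sensor 2[10]; then 4 at sensor 1[8]=sensor 2[11]; then 2 at sensor 1[9]=sensor 2[12]; then 3 at sensor 1[11]=sensor 2[13]; then 3 at sensor 1[12]=sensor 2[15]; then 2 at sensor 1[14]=sensor 2[16] gives a common subsequence of length 11. dp[14][16] = 11 confirms this is the maximum.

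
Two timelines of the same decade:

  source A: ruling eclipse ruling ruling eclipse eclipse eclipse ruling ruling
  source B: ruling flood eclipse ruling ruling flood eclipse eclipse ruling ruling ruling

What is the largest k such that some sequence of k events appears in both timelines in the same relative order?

One common subsequence of length 8: ruling at source A[1]=source B[1]; then eclipse at source A[2]=source B[3]; then ruling at source A[3]=source B[4]; then ruling at source A[4]=source B[5]; then eclipse at source A[5]=source B[7]; then eclipse at source A[6]=source B[8]; then ruling at source A[8]=source B[10]; then ruling at source A[9]=source B[11], and the DP table's final entry dp[9][11] is also 8, so no common subsequence is longer.

8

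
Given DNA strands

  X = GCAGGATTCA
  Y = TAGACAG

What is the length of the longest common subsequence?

Let dp[i][j] be the LCS length of the first i bases of X and the first j bases of Y. dp[i][j] = dp[i-1][j-1]+1 when the i-th and j-th bases match, else max(dp[i-1][j], dp[i][j-1]).
    ·  T  A  G  A  C  A  G
 ·  0  0  0  0  0  0  0  0
 G  0  0  0  1  1  1  1  1
 C  0  0  0  1  1  2  2  2
 A  0  0  1  1  2  2  3  3
 G  0  0  1  2  2  2  3  4
 G  0  0  1  2  2  2  3  4
 A  0  0  1  2  3  3  3  4
 T  0  1  1  2  3  3  3  4
 T  0  1  1  2  3  3  3  4
 C  0  1  1  2  3  4  4  4
 A  0  1  2  2  3  4  5  5
dp[10][7] = 5. One LCS (by backtracking along matches): AGACA.

5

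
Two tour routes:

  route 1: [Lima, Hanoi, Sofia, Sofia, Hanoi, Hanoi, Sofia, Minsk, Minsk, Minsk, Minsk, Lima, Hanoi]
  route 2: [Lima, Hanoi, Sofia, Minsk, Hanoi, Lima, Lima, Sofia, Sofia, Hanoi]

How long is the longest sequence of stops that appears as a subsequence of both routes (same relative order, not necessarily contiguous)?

6

Match Lima [1,1] → Hanoi [2,2] → Sofia [3,3] → Sofia [4,8] → Sofia [7,9] → Hanoi [13,10] — 6 stops in the same relative order in both, and the DP table's final entry dp[13][10] is also 6, so no common subsequence is longer.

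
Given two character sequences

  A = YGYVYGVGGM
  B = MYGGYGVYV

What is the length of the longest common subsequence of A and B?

6

Pick Y at A[1]=B[2]; then G at A[2]=B[4]; then Y at A[3]=B[5]; then V at A[4]=B[7]; then Y at A[5]=B[8]; then V at A[7]=B[9]; all 6 characters appear in both, in order. Since dp[10][9] = 6, nothing longer is possible.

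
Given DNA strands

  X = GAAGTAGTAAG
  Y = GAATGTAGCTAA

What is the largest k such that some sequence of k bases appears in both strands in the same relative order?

10

Let dp[i][j] be the LCS length of the first i bases of X and the first j bases of Y. dp[i][j] = dp[i-1][j-1]+1 when the i-th and j-th bases match, else max(dp[i-1][j], dp[i][j-1]).
    ·  G  A  A  T  G  T  A  G  C  T  A  A
 ·  0  0  0  0  0  0  0  0  0  0  0  0  0
 G  0  1  1  1  1  1  1  1  1  1  1  1  1
 A  0  1  2  2  2  2  2  2  2  2  2  2  2
 A  0  1  2  3  3  3  3  3  3  3  3  3  3
 G  0  1  2  3  3  4  4  4  4  4  4  4  4
 T  0  1  2  3  4  4  5  5  5  5  5  5  5
 A  0  1  2  3  4  4  5  6  6  6  6  6  6
 G  0  1  2  3  4  5  5  6  7  7  7  7  7
 T  0  1  2  3  4  5  6  6  7  7  8  8  8
 A  0  1  2  3  4  5  6  7  7  7  8  9  9
 A  0  1  2  3  4  5  6  7  7  7  8  9 10
 G  0  1  2  3  4  5  6  7  8  8  8  9 10
dp[11][12] = 10. One LCS (by backtracking along matches): GAAGTAGTAA.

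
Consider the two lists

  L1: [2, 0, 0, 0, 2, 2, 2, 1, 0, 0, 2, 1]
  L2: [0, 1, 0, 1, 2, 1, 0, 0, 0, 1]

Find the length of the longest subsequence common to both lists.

Taking 0 [2,1], 0 [3,3], 2 [7,5], 1 [8,6], 0 [9,8], 0 [10,9], 1 [12,10] gives a common subsequence of length 7, and the DP table's final entry dp[12][10] is also 7, so no common subsequence is longer.

7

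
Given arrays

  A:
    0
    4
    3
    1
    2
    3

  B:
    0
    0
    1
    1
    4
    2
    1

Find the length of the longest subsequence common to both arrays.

Taking 0 (A #1, B #2) → 4 (A #2, B #5) → 1 (A #4, B #7) gives a common subsequence of length 3, and the DP table's final entry dp[6][7] is also 3, so no common subsequence is longer.

3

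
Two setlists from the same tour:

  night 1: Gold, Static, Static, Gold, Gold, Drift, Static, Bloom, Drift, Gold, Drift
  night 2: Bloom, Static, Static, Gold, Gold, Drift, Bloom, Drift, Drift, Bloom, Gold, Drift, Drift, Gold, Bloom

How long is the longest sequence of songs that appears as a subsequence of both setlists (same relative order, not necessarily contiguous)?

9

Taking Static at night 1[2]=night 2[2] → Static at night 1[3]=night 2[3] → Gold at night 1[4]=night 2[4] → Gold at night 1[5]=night 2[5] → Drift at night 1[6]=night 2[6] → Bloom at night 1[8]=night 2[7] → Drift at night 1[9]=night 2[9] → Gold at night 1[10]=night 2[11] → Drift at night 1[11]=night 2[13] gives a common subsequence of length 9. The LCS DP gives dp[11][15] = 9, so this is optimal.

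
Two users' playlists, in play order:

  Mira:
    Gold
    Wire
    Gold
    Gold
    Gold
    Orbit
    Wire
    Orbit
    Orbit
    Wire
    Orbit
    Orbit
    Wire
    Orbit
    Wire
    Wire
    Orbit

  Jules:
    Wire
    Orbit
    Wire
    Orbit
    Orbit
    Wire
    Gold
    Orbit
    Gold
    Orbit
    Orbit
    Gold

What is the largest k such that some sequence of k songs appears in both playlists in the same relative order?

One common subsequence of length 9: Wire at Mira[2]=Jules[1] → Orbit at Mira[6]=Jules[2] → Wire at Mira[7]=Jules[3] → Orbit at Mira[8]=Jules[4] → Orbit at Mira[9]=Jules[5] → Wire at Mira[10]=Jules[6] → Orbit at Mira[11]=Jules[8] → Orbit at Mira[12]=Jules[10] → Orbit at Mira[14]=Jules[11]. dp[17][12] = 9 confirms this is the maximum.

9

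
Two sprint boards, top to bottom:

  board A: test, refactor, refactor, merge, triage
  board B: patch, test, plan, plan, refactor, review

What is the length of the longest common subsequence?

Pick test [1,2] → refactor [2,5]; all 2 tasks appear in both, in order. Since dp[5][6] = 2, nothing longer is possible.

2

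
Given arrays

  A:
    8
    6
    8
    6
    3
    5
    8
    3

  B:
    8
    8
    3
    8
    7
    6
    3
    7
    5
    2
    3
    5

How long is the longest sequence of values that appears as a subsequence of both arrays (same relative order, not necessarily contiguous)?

6

Match 8 (A #1, B #2); then 8 (A #3, B #4); then 6 (A #4, B #6); then 3 (A #5, B #7); then 5 (A #6, B #9); then 3 (A #8, B #11) — 6 values in the same relative order in both. Since dp[8][12] = 6, nothing longer is possible.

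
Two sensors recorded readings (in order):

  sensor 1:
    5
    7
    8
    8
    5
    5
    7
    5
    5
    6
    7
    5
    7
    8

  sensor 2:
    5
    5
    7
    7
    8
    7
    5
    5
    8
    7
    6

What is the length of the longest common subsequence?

Match 5 at sensor 1[1]=sensor 2[2], 7 at sensor 1[2]=sensor 2[4], 8 at sensor 1[3]=sensor 2[5], 5 at sensor 1[5]=sensor 2[7], 5 at sensor 1[6]=sensor 2[8], 7 at sensor 1[7]=sensor 2[10], 6 at sensor 1[10]=sensor 2[11] — 7 values in the same relative order in both. Since dp[14][11] = 7, nothing longer is possible.

7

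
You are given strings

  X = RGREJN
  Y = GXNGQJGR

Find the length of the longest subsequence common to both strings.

One common subsequence of length 2: G [2,7] → R [3,8]. The LCS DP gives dp[6][8] = 2, so this is optimal.

2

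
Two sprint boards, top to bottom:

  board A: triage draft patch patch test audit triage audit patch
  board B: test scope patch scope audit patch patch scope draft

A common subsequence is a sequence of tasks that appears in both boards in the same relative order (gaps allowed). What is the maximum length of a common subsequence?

3

One common subsequence of length 3: patch [3,3]; then patch [4,6]; then patch [9,7]. The LCS DP gives dp[9][9] = 3, so this is optimal.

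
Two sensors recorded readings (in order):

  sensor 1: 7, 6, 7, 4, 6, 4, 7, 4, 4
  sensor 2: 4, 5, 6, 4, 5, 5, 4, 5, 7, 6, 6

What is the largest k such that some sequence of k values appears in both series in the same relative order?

4

Taking 6 at sensor 1[2]=sensor 2[3], 4 at sensor 1[4]=sensor 2[4], 4 at sensor 1[6]=sensor 2[7], 7 at sensor 1[7]=sensor 2[9] gives a common subsequence of length 4. The LCS DP gives dp[9][11] = 4, so this is optimal.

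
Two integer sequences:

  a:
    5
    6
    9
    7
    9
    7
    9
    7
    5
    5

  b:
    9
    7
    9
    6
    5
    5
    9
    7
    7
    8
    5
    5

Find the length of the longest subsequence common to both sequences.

7

One common subsequence of length 7: 9 at a[3]=b[1]; then 7 at a[4]=b[2]; then 9 at a[5]=b[7]; then 7 at a[6]=b[8]; then 7 at a[8]=b[9]; then 5 at a[9]=b[11]; then 5 at a[10]=b[12]. The LCS DP gives dp[10][12] = 7, so this is optimal.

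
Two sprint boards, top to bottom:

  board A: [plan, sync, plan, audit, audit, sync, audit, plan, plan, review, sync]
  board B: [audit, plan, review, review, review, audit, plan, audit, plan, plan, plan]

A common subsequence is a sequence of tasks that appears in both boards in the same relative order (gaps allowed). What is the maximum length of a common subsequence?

Pick plan at board A[1]=board B[2] → plan at board A[3]=board B[7] → audit at board A[4]=board B[8] → plan at board A[8]=board B[10] → plan at board A[9]=board B[11]; all 5 tasks appear in both, in order. Since dp[11][11] = 5, nothing longer is possible.

5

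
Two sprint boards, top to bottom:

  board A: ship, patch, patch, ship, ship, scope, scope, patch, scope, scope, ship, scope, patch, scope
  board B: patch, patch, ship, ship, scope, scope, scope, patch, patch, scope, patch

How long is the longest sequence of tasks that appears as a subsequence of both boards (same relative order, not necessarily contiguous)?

One common subsequence of length 9: patch (board A #2, board B #1) → patch (board A #3, board B #2) → ship (board A #4, board B #3) → ship (board A #5, board B #4) → scope (board A #6, board B #6) → scope (board A #7, board B #7) → patch (board A #8, board B #9) → scope (board A #12, board B #10) → patch (board A #13, board B #11). dp[14][11] = 9 confirms this is the maximum.

9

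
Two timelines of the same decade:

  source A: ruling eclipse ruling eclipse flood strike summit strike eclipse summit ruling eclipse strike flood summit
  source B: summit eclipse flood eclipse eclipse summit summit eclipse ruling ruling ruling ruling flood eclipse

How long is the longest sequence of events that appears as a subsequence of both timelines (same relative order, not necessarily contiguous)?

6

Pick eclipse [2,4], then eclipse [4,5], then summit [7,7], then eclipse [9,8], then ruling [11,12], then eclipse [12,14]; all 6 events appear in both, in order, and the DP table's final entry dp[15][14] is also 6, so no common subsequence is longer.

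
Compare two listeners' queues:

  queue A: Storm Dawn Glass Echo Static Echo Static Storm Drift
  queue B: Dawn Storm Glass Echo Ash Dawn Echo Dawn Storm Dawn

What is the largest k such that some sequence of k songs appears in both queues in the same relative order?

One common subsequence of length 5: Storm [1,2], then Glass [3,3], then Echo [4,4], then Echo [6,7], then Storm [8,9]. The LCS DP gives dp[9][10] = 5, so this is optimal.

5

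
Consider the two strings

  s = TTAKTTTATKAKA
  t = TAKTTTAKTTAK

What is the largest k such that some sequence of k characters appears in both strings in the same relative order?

Taking T (s #2, t #1); then A (s #3, t #2); then K (s #4, t #3); then T (s #5, t #4); then T (s #6, t #5); then T (s #7, t #6); then A (s #8, t #7); then T (s #9, t #10); then A (s #11, t #11); then K (s #12, t #12) gives a common subsequence of length 10. The LCS DP gives dp[13][12] = 10, so this is optimal.

10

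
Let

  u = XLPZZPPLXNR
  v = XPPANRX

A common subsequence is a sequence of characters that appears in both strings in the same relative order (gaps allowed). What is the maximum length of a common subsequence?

5

Match X [1,1] → P [3,2] → P [6,3] → N [10,5] → R [11,6] — 5 characters in the same relative order in both. dp[11][7] = 5 confirms this is the maximum.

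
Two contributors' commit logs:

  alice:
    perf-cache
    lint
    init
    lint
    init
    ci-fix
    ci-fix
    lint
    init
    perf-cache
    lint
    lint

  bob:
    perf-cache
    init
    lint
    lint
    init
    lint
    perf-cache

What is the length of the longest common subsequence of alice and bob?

One common subsequence of length 6: perf-cache [1,1], then lint [2,3], then lint [4,4], then init [5,5], then lint [8,6], then perf-cache [10,7], and the DP table's final entry dp[12][7] is also 6, so no common subsequence is longer.

6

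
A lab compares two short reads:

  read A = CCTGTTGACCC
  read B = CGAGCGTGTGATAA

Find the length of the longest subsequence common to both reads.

7

Pick C at read A[1]=read B[1], C at read A[2]=read B[5], T at read A[3]=read B[7], G at read A[4]=read B[8], T at read A[5]=read B[9], T at read A[6]=read B[12], A at read A[8]=read B[14]; all 7 bases appear in both, in order. The LCS DP gives dp[11][14] = 7, so this is optimal.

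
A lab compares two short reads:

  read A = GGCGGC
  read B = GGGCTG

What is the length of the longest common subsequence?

Let dp[i][j] be the LCS length of the first i bases of read A and the first j bases of read B. dp[i][j] = dp[i-1][j-1]+1 when the i-th and j-th bases match, else max(dp[i-1][j], dp[i][j-1]).
    ·  G  G  G  C  T  G
 ·  0  0  0  0  0  0  0
 G  0  1  1  1  1  1  1
 G  0  1  2  2  2  2  2
 C  0  1  2  2  3  3  3
 G  0  1  2  3  3  3  4
 G  0  1  2  3  3  3  4
 C  0  1  2  3  4  4  4
dp[6][6] = 4. One LCS (by backtracking along matches): GGCG.

4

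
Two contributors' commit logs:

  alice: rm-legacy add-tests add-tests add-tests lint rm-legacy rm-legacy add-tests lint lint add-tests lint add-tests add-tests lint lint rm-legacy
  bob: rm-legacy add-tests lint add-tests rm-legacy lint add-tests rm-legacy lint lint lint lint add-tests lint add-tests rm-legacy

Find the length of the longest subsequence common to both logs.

Pick rm-legacy [1,1], add-tests [2,2], add-tests [3,4], add-tests [4,7], lint [5,10], lint [9,11], lint [10,12], add-tests [11,13], lint [12,14], add-tests [14,15], rm-legacy [17,16]; all 11 commits appear in both, in order, and the DP table's final entry dp[17][16] is also 11, so no common subsequence is longer.

11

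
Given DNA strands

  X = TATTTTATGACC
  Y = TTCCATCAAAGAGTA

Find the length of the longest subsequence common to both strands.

Taking T [1,2]; then A [2,5]; then T [3,6]; then A [7,12]; then T [8,14]; then A [10,15] gives a common subsequence of length 6. Since dp[12][15] = 6, nothing longer is possible.

6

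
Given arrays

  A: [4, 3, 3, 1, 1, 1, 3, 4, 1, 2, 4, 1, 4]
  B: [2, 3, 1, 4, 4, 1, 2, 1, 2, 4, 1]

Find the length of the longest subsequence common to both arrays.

Taking 3 at A[3]=B[2]; then 1 at A[4]=B[3]; then 1 at A[5]=B[6]; then 1 at A[9]=B[8]; then 2 at A[10]=B[9]; then 4 at A[11]=B[10]; then 1 at A[12]=B[11] gives a common subsequence of length 7. The LCS DP gives dp[13][11] = 7, so this is optimal.

7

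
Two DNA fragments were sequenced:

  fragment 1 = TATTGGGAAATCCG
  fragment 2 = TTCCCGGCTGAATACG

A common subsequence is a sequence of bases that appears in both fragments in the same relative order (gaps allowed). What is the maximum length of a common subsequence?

Match T [1,1] → T [3,2] → G [5,6] → G [6,7] → G [7,10] → A [8,11] → A [9,12] → A [10,14] → C [13,15] → G [14,16] — 10 bases in the same relative order in both. Since dp[14][16] = 10, nothing longer is possible.

10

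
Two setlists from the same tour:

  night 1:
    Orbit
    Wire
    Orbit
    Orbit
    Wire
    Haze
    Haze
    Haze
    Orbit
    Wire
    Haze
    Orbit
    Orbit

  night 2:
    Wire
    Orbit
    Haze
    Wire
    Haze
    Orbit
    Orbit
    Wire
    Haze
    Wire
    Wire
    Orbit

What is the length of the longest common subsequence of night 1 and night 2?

8

Taking Orbit (night 1 #1, night 2 #2); then Wire (night 1 #2, night 2 #4); then Orbit (night 1 #3, night 2 #6); then Orbit (night 1 #4, night 2 #7); then Wire (night 1 #5, night 2 #8); then Haze (night 1 #6, night 2 #9); then Wire (night 1 #10, night 2 #11); then Orbit (night 1 #13, night 2 #12) gives a common subsequence of length 8, and the DP table's final entry dp[13][12] is also 8, so no common subsequence is longer.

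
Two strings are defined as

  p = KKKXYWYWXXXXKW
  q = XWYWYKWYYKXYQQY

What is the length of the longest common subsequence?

6

Pick X (p #4, q #1), then Y (p #5, q #3), then W (p #6, q #4), then Y (p #7, q #5), then W (p #8, q #7), then X (p #9, q #11); all 6 characters appear in both, in order. The LCS DP gives dp[14][15] = 6, so this is optimal.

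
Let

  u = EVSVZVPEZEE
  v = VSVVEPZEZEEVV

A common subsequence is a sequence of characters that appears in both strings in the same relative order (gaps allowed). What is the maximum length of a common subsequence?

Let dp[i][j] be the LCS length of the first i characters of u and the first j characters of v. dp[i][j] = dp[i-1][j-1]+1 when the i-th and j-th characters match, else max(dp[i-1][j], dp[i][j-1]).
    ·  V  S  V  V  E  P  Z  E  Z  E  E  V  V
 ·  0  0  0  0  0  0  0  0  0  0  0  0  0  0
 E  0  0  0  0  0  1  1  1  1  1  1  1  1  1
 V  0  1  1  1  1  1  1  1  1  1  1  1  2  2
 S  0  1  2  2  2  2  2  2  2  2  2  2  2  2
 V  0  1  2  3  3  3  3  3  3  3  3  3  3  3
 Z  0  1  2  3  3  3  3  4  4  4  4  4  4  4
 V  0  1  2  3  4  4  4  4  4  4  4  4  5  5
 P  0  1  2  3  4  4  5  5  5  5  5  5  5  5
 E  0  1  2  3  4  5  5  5  6  6  6  6  6  6
 Z  0  1  2  3  4  5  5  6  6  7  7  7  7  7
 E  0  1  2  3  4  5  5  6  7  7  8  8  8  8
 E  0  1  2  3  4  5  5  6  7  7  8  9  9  9
dp[11][13] = 9. One LCS (by backtracking along matches): VSVVPEZEE.

9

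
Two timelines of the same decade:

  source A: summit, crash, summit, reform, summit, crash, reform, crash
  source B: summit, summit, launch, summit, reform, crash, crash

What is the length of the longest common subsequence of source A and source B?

Pick summit [1,2] → summit [3,4] → reform [4,5] → crash [6,6] → crash [8,7]; all 5 events appear in both, in order, and the DP table's final entry dp[8][7] is also 5, so no common subsequence is longer.

5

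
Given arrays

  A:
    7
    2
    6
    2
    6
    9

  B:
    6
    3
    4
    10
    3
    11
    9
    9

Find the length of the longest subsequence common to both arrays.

Match 6 (A #3, B #1); then 9 (A #6, B #8) — 2 values in the same relative order in both. The LCS DP gives dp[6][8] = 2, so this is optimal.

2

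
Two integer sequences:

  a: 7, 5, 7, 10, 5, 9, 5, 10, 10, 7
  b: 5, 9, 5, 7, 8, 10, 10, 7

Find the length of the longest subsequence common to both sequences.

6

Let dp[i][j] be the LCS length of the first i values of a and the first j values of b. dp[i][j] = dp[i-1][j-1]+1 when the i-th and j-th values match, else max(dp[i-1][j], dp[i][j-1]).
    ·  5  9  5  7  8 10 10  7
 ·  0  0  0  0  0  0  0  0  0
 7  0  0  0  0  1  1  1  1  1
 5  0  1  1  1  1  1  1  1  1
 7  0  1  1  1  2  2  2  2  2
10  0  1  1  1  2  2  3  3  3
 5  0  1  1  2  2  2  3  3  3
 9  0  1  2  2  2  2  3  3  3
 5  0  1  2  3  3  3  3  3  3
10  0  1  2  3  3  3  4  4  4
10  0  1  2  3  3  3  4  5  5
 7  0  1  2  3  4  4  4  5  6
dp[10][8] = 6. One LCS (by backtracking along matches): 5, 9, 5, 10, 10, 7.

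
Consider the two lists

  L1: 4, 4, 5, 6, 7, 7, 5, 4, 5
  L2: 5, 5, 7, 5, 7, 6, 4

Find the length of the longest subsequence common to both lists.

4

Taking 5 (L1 #3, L2 #2) → 7 (L1 #5, L2 #3) → 7 (L1 #6, L2 #5) → 4 (L1 #8, L2 #7) gives a common subsequence of length 4, and the DP table's final entry dp[9][7] is also 4, so no common subsequence is longer.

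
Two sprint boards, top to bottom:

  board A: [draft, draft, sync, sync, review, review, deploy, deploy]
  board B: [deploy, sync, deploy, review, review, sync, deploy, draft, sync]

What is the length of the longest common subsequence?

Taking sync [3,2]; then review [5,4]; then review [6,5]; then deploy [7,7] gives a common subsequence of length 4. dp[8][9] = 4 confirms this is the maximum.

4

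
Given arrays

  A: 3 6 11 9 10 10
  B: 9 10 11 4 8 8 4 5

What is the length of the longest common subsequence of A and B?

2

Let dp[i][j] be the LCS length of the first i values of A and the first j values of B. dp[i][j] = dp[i-1][j-1]+1 when the i-th and j-th values match, else max(dp[i-1][j], dp[i][j-1]).
    ·  9 10 11  4  8  8  4  5
 ·  0  0  0  0  0  0  0  0  0
 3  0  0  0  0  0  0  0  0  0
 6  0  0  0  0  0  0  0  0  0
11  0  0  0  1  1  1  1  1  1
 9  0  1  1  1  1  1  1  1  1
10  0  1  2  2  2  2  2  2  2
10  0  1  2  2  2  2  2  2  2
dp[6][8] = 2. One LCS (by backtracking along matches): 9, 10.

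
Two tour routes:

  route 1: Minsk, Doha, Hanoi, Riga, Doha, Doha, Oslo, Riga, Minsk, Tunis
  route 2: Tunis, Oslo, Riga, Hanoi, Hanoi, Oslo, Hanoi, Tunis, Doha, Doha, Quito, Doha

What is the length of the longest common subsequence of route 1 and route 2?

3

Pick Doha at route 1[2]=route 2[9]; then Doha at route 1[5]=route 2[10]; then Doha at route 1[6]=route 2[12]; all 3 stops appear in both, in order. dp[10][12] = 3 confirms this is the maximum.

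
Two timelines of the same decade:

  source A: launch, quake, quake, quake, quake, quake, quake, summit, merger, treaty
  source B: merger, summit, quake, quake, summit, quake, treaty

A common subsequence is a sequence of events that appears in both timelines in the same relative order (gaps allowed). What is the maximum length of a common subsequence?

4

Taking quake [2,3], quake [3,4], quake [7,6], treaty [10,7] gives a common subsequence of length 4. The LCS DP gives dp[10][7] = 4, so this is optimal.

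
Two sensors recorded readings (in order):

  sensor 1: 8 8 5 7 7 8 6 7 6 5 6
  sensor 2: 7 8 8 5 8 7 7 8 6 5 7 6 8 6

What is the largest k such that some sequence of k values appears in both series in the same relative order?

Pick 8 [1,2], 8 [2,3], 5 [3,4], 7 [4,6], 7 [5,7], 8 [6,8], 6 [7,9], 7 [8,11], 6 [9,12], 6 [11,14]; all 10 values appear in both, in order, and the DP table's final entry dp[11][14] is also 10, so no common subsequence is longer.

10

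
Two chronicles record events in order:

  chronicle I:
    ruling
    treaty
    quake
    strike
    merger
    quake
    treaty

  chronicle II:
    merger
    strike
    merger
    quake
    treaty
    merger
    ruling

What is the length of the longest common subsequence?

Taking strike (chronicle I #4, chronicle II #2); then merger (chronicle I #5, chronicle II #3); then quake (chronicle I #6, chronicle II #4); then treaty (chronicle I #7, chronicle II #5) gives a common subsequence of length 4. Since dp[7][7] = 4, nothing longer is possible.

4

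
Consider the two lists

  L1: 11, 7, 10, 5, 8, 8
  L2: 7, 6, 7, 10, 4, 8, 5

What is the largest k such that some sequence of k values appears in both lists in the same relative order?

3

Let dp[i][j] be the LCS length of the first i values of L1 and the first j values of L2. dp[i][j] = dp[i-1][j-1]+1 when the i-th and j-th values match, else max(dp[i-1][j], dp[i][j-1]).
    ·  7  6  7 10  4  8  5
 ·  0  0  0  0  0  0  0  0
11  0  0  0  0  0  0  0  0
 7  0  1  1  1  1  1  1  1
10  0  1  1  1  2  2  2  2
 5  0  1  1  1  2  2  2  3
 8  0  1  1  1  2  2  3  3
 8  0  1  1  1  2  2  3  3
dp[6][7] = 3. One LCS (by backtracking along matches): 7, 10, 5.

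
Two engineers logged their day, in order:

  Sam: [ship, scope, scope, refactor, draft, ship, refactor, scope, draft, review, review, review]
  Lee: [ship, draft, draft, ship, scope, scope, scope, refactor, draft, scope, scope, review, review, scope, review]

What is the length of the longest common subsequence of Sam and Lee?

9

Match ship at Sam[1]=Lee[4]; then scope at Sam[2]=Lee[6]; then scope at Sam[3]=Lee[7]; then refactor at Sam[4]=Lee[8]; then draft at Sam[5]=Lee[9]; then scope at Sam[8]=Lee[11]; then review at Sam[10]=Lee[12]; then review at Sam[11]=Lee[13]; then review at Sam[12]=Lee[15] — 9 tasks in the same relative order in both, and the DP table's final entry dp[12][15] is also 9, so no common subsequence is longer.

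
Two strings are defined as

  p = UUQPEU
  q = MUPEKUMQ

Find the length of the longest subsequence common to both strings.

Taking U (p #2, q #2); then P (p #4, q #3); then E (p #5, q #4); then U (p #6, q #6) gives a common subsequence of length 4, and the DP table's final entry dp[6][8] is also 4, so no common subsequence is longer.

4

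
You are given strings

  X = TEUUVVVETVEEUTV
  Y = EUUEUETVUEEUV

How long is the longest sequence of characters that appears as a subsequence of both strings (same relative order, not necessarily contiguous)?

10

One common subsequence of length 10: E (X #2, Y #1) → U (X #3, Y #3) → U (X #4, Y #5) → E (X #8, Y #6) → T (X #9, Y #7) → V (X #10, Y #8) → E (X #11, Y #10) → E (X #12, Y #11) → U (X #13, Y #12) → V (X #15, Y #13). dp[15][13] = 10 confirms this is the maximum.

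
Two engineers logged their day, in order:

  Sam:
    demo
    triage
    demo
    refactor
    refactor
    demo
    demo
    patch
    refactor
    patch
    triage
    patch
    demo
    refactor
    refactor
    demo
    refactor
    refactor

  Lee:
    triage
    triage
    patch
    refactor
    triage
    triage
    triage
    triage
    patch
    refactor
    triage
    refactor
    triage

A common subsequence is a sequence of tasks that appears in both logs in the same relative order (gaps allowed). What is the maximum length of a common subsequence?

7

One common subsequence of length 7: triage at Sam[2]=Lee[2], patch at Sam[8]=Lee[3], refactor at Sam[9]=Lee[4], triage at Sam[11]=Lee[8], patch at Sam[12]=Lee[9], refactor at Sam[14]=Lee[10], refactor at Sam[15]=Lee[12]. dp[18][13] = 7 confirms this is the maximum.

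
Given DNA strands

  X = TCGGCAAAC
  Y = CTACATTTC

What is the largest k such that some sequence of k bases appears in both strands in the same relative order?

Taking T at X[1]=Y[2] → C at X[5]=Y[4] → A at X[6]=Y[5] → C at X[9]=Y[9] gives a common subsequence of length 4. Since dp[9][9] = 4, nothing longer is possible.

4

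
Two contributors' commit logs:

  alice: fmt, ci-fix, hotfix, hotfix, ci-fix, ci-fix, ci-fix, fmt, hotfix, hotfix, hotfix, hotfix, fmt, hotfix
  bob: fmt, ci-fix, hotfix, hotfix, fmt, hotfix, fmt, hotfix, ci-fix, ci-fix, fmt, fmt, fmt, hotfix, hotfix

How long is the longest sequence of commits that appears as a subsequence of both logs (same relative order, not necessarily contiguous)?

Taking fmt at alice[1]=bob[1]; then ci-fix at alice[2]=bob[2]; then hotfix at alice[3]=bob[6]; then hotfix at alice[4]=bob[8]; then ci-fix at alice[5]=bob[9]; then ci-fix at alice[6]=bob[10]; then fmt at alice[8]=bob[13]; then hotfix at alice[12]=bob[14]; then hotfix at alice[14]=bob[15] gives a common subsequence of length 9, and the DP table's final entry dp[14][15] is also 9, so no common subsequence is longer.

9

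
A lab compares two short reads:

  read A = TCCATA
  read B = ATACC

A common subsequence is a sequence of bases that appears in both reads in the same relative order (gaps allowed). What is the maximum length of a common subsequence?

3

One common subsequence of length 3: T (read A #1, read B #2), then C (read A #2, read B #4), then C (read A #3, read B #5). Since dp[6][5] = 3, nothing longer is possible.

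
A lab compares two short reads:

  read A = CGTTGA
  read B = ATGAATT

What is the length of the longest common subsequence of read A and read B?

3

One common subsequence of length 3: G at read A[2]=read B[3], T at read A[3]=read B[6], T at read A[4]=read B[7]. dp[6][7] = 3 confirms this is the maximum.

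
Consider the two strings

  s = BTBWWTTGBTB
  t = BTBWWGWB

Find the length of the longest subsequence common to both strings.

7

Pick B (s #1, t #1) → T (s #2, t #2) → B (s #3, t #3) → W (s #4, t #4) → W (s #5, t #5) → G (s #8, t #6) → B (s #11, t #8); all 7 characters appear in both, in order. dp[11][8] = 7 confirms this is the maximum.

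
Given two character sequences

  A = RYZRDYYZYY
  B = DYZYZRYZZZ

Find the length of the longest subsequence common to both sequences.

Let dp[i][j] be the LCS length of the first i characters of A and the first j characters of B. dp[i][j] = dp[i-1][j-1]+1 when the i-th and j-th characters match, else max(dp[i-1][j], dp[i][j-1]).
    ·  D  Y  Z  Y  Z  R  Y  Z  Z  Z
 ·  0  0  0  0  0  0  0  0  0  0  0
 R  0  0  0  0  0  0  1  1  1  1  1
 Y  0  0  1  1  1  1  1  2  2  2  2
 Z  0  0  1  2  2  2  2  2  3  3  3
 R  0  0  1  2  2  2  3  3  3  3  3
 D  0  1  1  2  2  2  3  3  3  3  3
 Y  0  1  2  2  3  3  3  4  4  4  4
 Y  0  1  2  2  3  3  3  4  4  4  4
 Z  0  1  2  3  3  4  4  4  5  5  5
 Y  0  1  2  3  4  4  4  5  5  5  5
 Y  0  1  2  3  4  4  4  5  5  5  5
dp[10][10] = 5. One LCS (by backtracking along matches): YZRYZ.

5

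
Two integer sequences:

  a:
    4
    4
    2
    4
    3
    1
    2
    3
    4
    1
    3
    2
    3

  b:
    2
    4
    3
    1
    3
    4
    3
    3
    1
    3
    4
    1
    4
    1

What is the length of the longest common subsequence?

Taking 2 at a[3]=b[1] → 4 at a[4]=b[2] → 3 at a[5]=b[3] → 1 at a[6]=b[4] → 3 at a[8]=b[5] → 4 at a[9]=b[6] → 1 at a[10]=b[9] → 3 at a[11]=b[10] gives a common subsequence of length 8. The LCS DP gives dp[13][14] = 8, so this is optimal.

8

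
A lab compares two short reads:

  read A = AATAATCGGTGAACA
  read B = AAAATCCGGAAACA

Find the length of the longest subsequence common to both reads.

One common subsequence of length 12: A [1,1]; then A [2,2]; then A [4,3]; then A [5,4]; then T [6,5]; then C [7,7]; then G [8,8]; then G [9,9]; then A [12,11]; then A [13,12]; then C [14,13]; then A [15,14]. The LCS DP gives dp[15][14] = 12, so this is optimal.

12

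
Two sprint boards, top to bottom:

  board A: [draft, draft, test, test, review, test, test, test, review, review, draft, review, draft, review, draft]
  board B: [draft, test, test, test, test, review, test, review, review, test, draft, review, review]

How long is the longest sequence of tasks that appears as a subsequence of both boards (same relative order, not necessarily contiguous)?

Match draft (board A #2, board B #1) → test (board A #3, board B #2) → test (board A #4, board B #3) → test (board A #6, board B #4) → test (board A #7, board B #5) → test (board A #8, board B #7) → review (board A #9, board B #8) → review (board A #10, board B #9) → draft (board A #11, board B #11) → review (board A #12, board B #12) → review (board A #14, board B #13) — 11 tasks in the same relative order in both. The LCS DP gives dp[15][13] = 11, so this is optimal.

11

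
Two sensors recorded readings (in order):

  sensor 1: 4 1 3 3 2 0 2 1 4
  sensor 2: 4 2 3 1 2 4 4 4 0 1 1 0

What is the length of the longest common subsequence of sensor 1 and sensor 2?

One common subsequence of length 5: 4 (sensor 1 #1, sensor 2 #1); then 1 (sensor 1 #2, sensor 2 #4); then 2 (sensor 1 #5, sensor 2 #5); then 0 (sensor 1 #6, sensor 2 #9); then 1 (sensor 1 #8, sensor 2 #11). The LCS DP gives dp[9][12] = 5, so this is optimal.

5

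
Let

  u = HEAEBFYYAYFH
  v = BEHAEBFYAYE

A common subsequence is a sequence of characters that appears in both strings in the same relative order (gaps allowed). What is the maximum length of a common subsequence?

Match H at u[1]=v[3], then A at u[3]=v[4], then E at u[4]=v[5], then B at u[5]=v[6], then F at u[6]=v[7], then Y at u[8]=v[8], then A at u[9]=v[9], then Y at u[10]=v[10] — 8 characters in the same relative order in both. Since dp[12][11] = 8, nothing longer is possible.

8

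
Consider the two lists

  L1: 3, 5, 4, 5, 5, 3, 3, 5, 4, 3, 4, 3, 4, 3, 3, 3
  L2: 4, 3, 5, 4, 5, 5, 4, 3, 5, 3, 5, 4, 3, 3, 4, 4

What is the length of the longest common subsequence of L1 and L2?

12

Match 3 (L1 #1, L2 #2), then 5 (L1 #2, L2 #3), then 4 (L1 #3, L2 #4), then 5 (L1 #4, L2 #5), then 5 (L1 #5, L2 #6), then 3 (L1 #6, L2 #8), then 3 (L1 #7, L2 #10), then 5 (L1 #8, L2 #11), then 4 (L1 #9, L2 #12), then 3 (L1 #10, L2 #14), then 4 (L1 #11, L2 #15), then 4 (L1 #13, L2 #16) — 12 values in the same relative order in both. The LCS DP gives dp[16][16] = 12, so this is optimal.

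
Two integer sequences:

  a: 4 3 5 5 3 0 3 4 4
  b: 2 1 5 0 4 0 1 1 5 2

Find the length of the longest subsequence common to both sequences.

3

Let dp[i][j] be the LCS length of the first i values of a and the first j values of b. dp[i][j] = dp[i-1][j-1]+1 when the i-th and j-th values match, else max(dp[i-1][j], dp[i][j-1]).
    ·  2  1  5  0  4  0  1  1  5  2
 ·  0  0  0  0  0  0  0  0  0  0  0
 4  0  0  0  0  0  1  1  1  1  1  1
 3  0  0  0  0  0  1  1  1  1  1  1
 5  0  0  0  1  1  1  1  1  1  2  2
 5  0  0  0  1  1  1  1  1  1  2  2
 3  0  0  0  1  1  1  1  1  1  2  2
 0  0  0  0  1  2  2  2  2  2  2  2
 3  0  0  0  1  2  2  2  2  2  2  2
 4  0  0  0  1  2  3  3  3  3  3  3
 4  0  0  0  1  2  3  3  3  3  3  3
dp[9][10] = 3. One LCS (by backtracking along matches): 5, 0, 4.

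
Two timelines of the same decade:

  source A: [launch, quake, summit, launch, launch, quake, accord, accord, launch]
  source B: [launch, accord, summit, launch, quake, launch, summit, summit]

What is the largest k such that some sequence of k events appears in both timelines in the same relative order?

One common subsequence of length 5: launch (source A #1, source B #1), summit (source A #3, source B #3), launch (source A #5, source B #4), quake (source A #6, source B #5), launch (source A #9, source B #6), and the DP table's final entry dp[9][8] is also 5, so no common subsequence is longer.

5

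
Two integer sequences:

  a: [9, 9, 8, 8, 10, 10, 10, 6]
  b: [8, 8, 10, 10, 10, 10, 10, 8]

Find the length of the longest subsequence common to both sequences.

5

Taking 8 (a #3, b #1); then 8 (a #4, b #2); then 10 (a #5, b #5); then 10 (a #6, b #6); then 10 (a #7, b #7) gives a common subsequence of length 5. The LCS DP gives dp[8][8] = 5, so this is optimal.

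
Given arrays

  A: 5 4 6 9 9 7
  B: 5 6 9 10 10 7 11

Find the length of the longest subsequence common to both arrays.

4

Let dp[i][j] be the LCS length of the first i values of A and the first j values of B. dp[i][j] = dp[i-1][j-1]+1 when the i-th and j-th values match, else max(dp[i-1][j], dp[i][j-1]).
    ·  5  6  9 10 10  7 11
 ·  0  0  0  0  0  0  0  0
 5  0  1  1  1  1  1  1  1
 4  0  1  1  1  1  1  1  1
 6  0  1  2  2  2  2  2  2
 9  0  1  2  3  3  3  3  3
 9  0  1  2  3  3  3  3  3
 7  0  1  2  3  3  3  4  4
dp[6][7] = 4. One LCS (by backtracking along matches): 5, 6, 9, 7.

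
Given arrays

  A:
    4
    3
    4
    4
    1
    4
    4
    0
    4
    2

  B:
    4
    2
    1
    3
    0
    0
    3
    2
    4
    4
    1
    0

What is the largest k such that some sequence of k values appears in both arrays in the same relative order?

6

One common subsequence of length 6: 4 (A #1, B #1), then 3 (A #2, B #7), then 4 (A #3, B #9), then 4 (A #4, B #10), then 1 (A #5, B #11), then 0 (A #8, B #12). Since dp[10][12] = 6, nothing longer is possible.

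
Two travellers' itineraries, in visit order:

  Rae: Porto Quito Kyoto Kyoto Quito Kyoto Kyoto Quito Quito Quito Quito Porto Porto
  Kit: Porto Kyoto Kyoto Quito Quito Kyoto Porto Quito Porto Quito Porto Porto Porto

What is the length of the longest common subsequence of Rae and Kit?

One common subsequence of length 9: Porto [1,1], then Kyoto [3,2], then Kyoto [4,3], then Quito [5,5], then Kyoto [6,6], then Quito [8,8], then Quito [9,10], then Porto [12,12], then Porto [13,13]. Since dp[13][13] = 9, nothing longer is possible.

9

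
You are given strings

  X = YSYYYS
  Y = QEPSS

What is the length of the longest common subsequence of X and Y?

Let dp[i][j] be the LCS length of the first i characters of X and the first j characters of Y. dp[i][j] = dp[i-1][j-1]+1 when the i-th and j-th characters match, else max(dp[i-1][j], dp[i][j-1]).
    ·  Q  E  P  S  S
 ·  0  0  0  0  0  0
 Y  0  0  0  0  0  0
 S  0  0  0  0  1  1
 Y  0  0  0  0  1  1
 Y  0  0  0  0  1  1
 Y  0  0  0  0  1  1
 S  0  0  0  0  1  2
dp[6][5] = 2. One LCS (by backtracking along matches): SS.

2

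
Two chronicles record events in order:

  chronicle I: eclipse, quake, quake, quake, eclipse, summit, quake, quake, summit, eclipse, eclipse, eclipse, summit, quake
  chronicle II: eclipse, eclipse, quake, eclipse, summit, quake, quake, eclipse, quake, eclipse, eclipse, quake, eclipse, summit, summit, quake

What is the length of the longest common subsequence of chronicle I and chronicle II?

Taking eclipse (chronicle I #1, chronicle II #2); then quake (chronicle I #2, chronicle II #3); then quake (chronicle I #3, chronicle II #6); then quake (chronicle I #4, chronicle II #7); then eclipse (chronicle I #5, chronicle II #8); then quake (chronicle I #8, chronicle II #9); then eclipse (chronicle I #10, chronicle II #10); then eclipse (chronicle I #11, chronicle II #11); then eclipse (chronicle I #12, chronicle II #13); then summit (chronicle I #13, chronicle II #15); then quake (chronicle I #14, chronicle II #16) gives a common subsequence of length 11. dp[14][16] = 11 confirms this is the maximum.

11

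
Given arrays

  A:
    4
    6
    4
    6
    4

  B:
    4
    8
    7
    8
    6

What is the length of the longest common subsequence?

Pick 4 (A #1, B #1), 6 (A #4, B #5); all 2 values appear in both, in order. dp[5][5] = 2 confirms this is the maximum.

2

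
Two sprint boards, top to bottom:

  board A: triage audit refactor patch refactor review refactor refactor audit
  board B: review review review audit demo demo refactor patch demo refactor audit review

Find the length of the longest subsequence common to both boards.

5

Match audit [2,4] → refactor [3,7] → patch [4,8] → refactor [5,10] → review [6,12] — 5 tasks in the same relative order in both. dp[9][12] = 5 confirms this is the maximum.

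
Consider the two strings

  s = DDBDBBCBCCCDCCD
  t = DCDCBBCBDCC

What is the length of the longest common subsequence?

9

One common subsequence of length 9: D [1,1], D [2,3], B [5,5], B [6,6], C [7,7], B [8,8], D [12,9], C [13,10], C [14,11]. dp[15][11] = 9 confirms this is the maximum.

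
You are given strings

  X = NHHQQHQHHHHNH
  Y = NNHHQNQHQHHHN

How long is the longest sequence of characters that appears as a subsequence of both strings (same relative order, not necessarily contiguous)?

11

One common subsequence of length 11: N (X #1, Y #2), then H (X #2, Y #3), then H (X #3, Y #4), then Q (X #4, Y #5), then Q (X #5, Y #7), then H (X #6, Y #8), then Q (X #7, Y #9), then H (X #9, Y #10), then H (X #10, Y #11), then H (X #11, Y #12), then N (X #12, Y #13). Since dp[13][13] = 11, nothing longer is possible.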